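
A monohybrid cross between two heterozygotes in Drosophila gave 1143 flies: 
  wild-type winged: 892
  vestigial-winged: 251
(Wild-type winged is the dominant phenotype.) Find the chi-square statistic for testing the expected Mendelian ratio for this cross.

For a monohybrid cross between heterozygotes with complete dominance, the expected phenotypic ratio is 3:1.
The 3:1 ratio has 4 parts, so with N = 1143 the expected counts are:
  wild-type winged: 1143 × 3/4 = 857.25
  vestigial-winged: 1143 × 1/4 = 285.75
χ² = Σ (O − E)² / E
  wild-type winged: (892 − 857.25)² / 857.25 = 1.4086
  vestigial-winged: (251 − 285.75)² / 285.75 = 4.2259
χ² = 1.4086 + 4.2259 = 5.6345 ≈ 5.635

5.635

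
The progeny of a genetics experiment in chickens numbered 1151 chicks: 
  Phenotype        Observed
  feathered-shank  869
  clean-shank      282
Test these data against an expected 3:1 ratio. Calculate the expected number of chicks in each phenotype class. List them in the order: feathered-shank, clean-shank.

863.25, 287.75

Under the 3:1 hypothesis (Σ ratio = 4, N = 1151):
  feathered-shank: 1151 × 3/4 = 863.25
  clean-shank: 1151 × 1/4 = 287.75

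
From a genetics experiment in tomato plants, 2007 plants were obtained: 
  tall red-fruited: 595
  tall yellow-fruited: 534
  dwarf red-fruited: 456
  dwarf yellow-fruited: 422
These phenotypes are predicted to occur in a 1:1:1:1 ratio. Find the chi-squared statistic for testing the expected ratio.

36.251

Under the 1:1:1:1 hypothesis (Σ ratio = 4, N = 2007):
  tall red-fruited: 2007 × 1/4 = 501.75
  tall yellow-fruited: 2007 × 1/4 = 501.75
  dwarf red-fruited: 2007 × 1/4 = 501.75
  dwarf yellow-fruited: 2007 × 1/4 = 501.75
χ² = Σ (O − E)² / E
  tall red-fruited: (595 − 501.75)² / 501.75 = 17.3305
  tall yellow-fruited: (534 − 501.75)² / 501.75 = 2.0729
  dwarf red-fruited: (456 − 501.75)² / 501.75 = 4.1715
  dwarf yellow-fruited: (422 − 501.75)² / 501.75 = 12.6758
χ² = 17.3305 + 2.0729 + 4.1715 + 12.6758 = 36.2507 ≈ 36.251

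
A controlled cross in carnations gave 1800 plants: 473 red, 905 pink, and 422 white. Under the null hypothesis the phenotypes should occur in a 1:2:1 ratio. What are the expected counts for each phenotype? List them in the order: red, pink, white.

The 1:2:1 ratio has 4 parts, so with N = 1800 the expected counts are:
  red: 1800 × 1/4 = 450
  pink: 1800 × 2/4 = 900
  white: 1800 × 1/4 = 450

450, 900, 450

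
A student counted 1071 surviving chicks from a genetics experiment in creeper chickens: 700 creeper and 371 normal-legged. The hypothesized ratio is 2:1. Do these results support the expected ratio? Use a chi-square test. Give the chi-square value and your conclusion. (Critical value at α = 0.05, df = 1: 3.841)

0.824; consistent

Total ratio parts = 3. Expected numbers out of 1071:
  creeper: 1071 × 2/3 = 714
  normal-legged: 1071 × 1/3 = 357
χ² = Σ (O − E)² / E
  creeper: (700 − 714)² / 714 = 0.2745
  normal-legged: (371 − 357)² / 357 = 0.5490
χ² = 0.2745 + 0.5490 = 0.8235 ≈ 0.824
Degrees of freedom = 2 − 1 = 1; critical value at α = 0.05 is 3.841.
Since 0.824 < 3.841, we fail to reject the null hypothesis — the data are consistent with the 2:1 ratio.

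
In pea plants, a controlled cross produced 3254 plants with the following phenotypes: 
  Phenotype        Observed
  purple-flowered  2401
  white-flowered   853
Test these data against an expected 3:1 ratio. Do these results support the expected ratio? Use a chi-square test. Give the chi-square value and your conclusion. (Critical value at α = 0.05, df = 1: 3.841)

2.557; consistent

Expected counts for N = 3254 under a 3:1 ratio (total parts = 4):
  purple-flowered: 3254 × 3/4 = 2440.5
  white-flowered: 3254 × 1/4 = 813.5
χ² = Σ (O − E)² / E
  purple-flowered: (2401 − 2440.5)² / 2440.5 = 0.6393
  white-flowered: (853 − 813.5)² / 813.5 = 1.9179
χ² = 0.6393 + 1.9179 = 2.5572 ≈ 2.557
Degrees of freedom = 2 − 1 = 1; critical value at α = 0.05 is 3.841.
Since 2.557 < 3.841, we fail to reject the null hypothesis — the data are consistent with the 3:1 ratio.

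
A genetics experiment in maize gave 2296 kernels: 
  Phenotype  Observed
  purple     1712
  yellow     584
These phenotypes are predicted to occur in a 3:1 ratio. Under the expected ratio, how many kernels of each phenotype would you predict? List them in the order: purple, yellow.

1722, 574

Total ratio parts = 4. Expected numbers out of 2296:
  purple: 2296 × 3/4 = 1722
  yellow: 2296 × 1/4 = 574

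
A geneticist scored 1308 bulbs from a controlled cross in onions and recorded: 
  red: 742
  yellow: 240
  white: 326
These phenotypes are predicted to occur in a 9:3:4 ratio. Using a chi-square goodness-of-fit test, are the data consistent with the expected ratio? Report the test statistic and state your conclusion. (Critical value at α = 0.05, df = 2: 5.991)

0.169; consistent

Total ratio parts = 16. Expected numbers out of 1308:
  red: 1308 × 9/16 = 735.75
  yellow: 1308 × 3/16 = 245.25
  white: 1308 × 4/16 = 327
χ² = Σ (O − E)² / E
  red: (742 − 735.75)² / 735.75 = 0.0531
  yellow: (240 − 245.25)² / 245.25 = 0.1124
  white: (326 − 327)² / 327 = 0.0031
χ² = 0.0531 + 0.1124 + 0.0031 = 0.1686 ≈ 0.169
Degrees of freedom = 3 − 1 = 2; critical value at α = 0.05 is 5.991.
Since 0.169 < 5.991, we fail to reject the null hypothesis — the data are consistent with the 9:3:4 ratio.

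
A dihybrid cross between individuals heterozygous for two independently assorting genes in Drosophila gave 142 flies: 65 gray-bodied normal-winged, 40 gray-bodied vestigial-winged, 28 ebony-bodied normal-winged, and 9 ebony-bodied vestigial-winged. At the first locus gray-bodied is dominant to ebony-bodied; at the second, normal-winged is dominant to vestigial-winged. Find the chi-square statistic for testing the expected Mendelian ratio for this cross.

9.562

A dihybrid F₂ with independent assortment and complete dominance at both loci gives a 9:3:3:1 phenotypic ratio.
Under the 9:3:3:1 hypothesis (Σ ratio = 16, N = 142):
  gray-bodied normal-winged: 142 × 9/16 = 79.875
  gray-bodied vestigial-winged: 142 × 3/16 = 26.625
  ebony-bodied normal-winged: 142 × 3/16 = 26.625
  ebony-bodied vestigial-winged: 142 × 1/16 = 8.875
χ² = Σ (O − E)² / E
  gray-bodied normal-winged: (65 − 79.875)² / 79.875 = 2.7701
  gray-bodied vestigial-winged: (40 − 26.625)² / 26.625 = 6.7189
  ebony-bodied normal-winged: (28 − 26.625)² / 26.625 = 0.0710
  ebony-bodied vestigial-winged: (9 − 8.875)² / 8.875 = 0.0018
χ² = 2.7701 + 6.7189 + 0.0710 + 0.0018 = 9.5618 ≈ 9.562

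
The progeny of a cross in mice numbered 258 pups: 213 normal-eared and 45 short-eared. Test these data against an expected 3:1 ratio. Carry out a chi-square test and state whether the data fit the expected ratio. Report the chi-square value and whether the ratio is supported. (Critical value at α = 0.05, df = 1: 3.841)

7.860; not consistent

The 3:1 ratio has 4 parts, so with N = 258 the expected counts are:
  normal-eared: 258 × 3/4 = 193.5
  short-eared: 258 × 1/4 = 64.5
χ² = Σ (O − E)² / E
  normal-eared: (213 − 193.5)² / 193.5 = 1.9651
  short-eared: (45 − 64.5)² / 64.5 = 5.8953
χ² = 1.9651 + 5.8953 = 7.8604 ≈ 7.860
Degrees of freedom = 2 − 1 = 1; critical value at α = 0.05 is 3.841.
Since 7.860 > 3.841, we reject the null hypothesis — the data do not fit the 3:1 ratio.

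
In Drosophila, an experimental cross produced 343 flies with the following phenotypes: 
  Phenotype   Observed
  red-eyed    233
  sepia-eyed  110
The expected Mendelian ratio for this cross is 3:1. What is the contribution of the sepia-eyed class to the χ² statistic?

6.858

The 3:1 ratio has 4 parts, so with N = 343 the expected counts are:
  red-eyed: 343 × 3/4 = 257.25
  sepia-eyed: 343 × 1/4 = 85.75
Contribution of sepia-eyed: (110 − 85.75)² / 85.75 = 6.8579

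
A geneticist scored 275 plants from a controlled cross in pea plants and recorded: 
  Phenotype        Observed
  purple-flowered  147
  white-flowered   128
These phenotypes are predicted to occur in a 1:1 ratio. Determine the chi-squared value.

Expected counts for N = 275 under a 1:1 ratio (total parts = 2):
  purple-flowered: 275 × 1/2 = 137.5
  white-flowered: 275 × 1/2 = 137.5
χ² = Σ (O − E)² / E
  purple-flowered: (147 − 137.5)² / 137.5 = 0.6564
  white-flowered: (128 − 137.5)² / 137.5 = 0.6564
χ² = 0.6564 + 0.6564 = 1.3128 ≈ 1.313

1.313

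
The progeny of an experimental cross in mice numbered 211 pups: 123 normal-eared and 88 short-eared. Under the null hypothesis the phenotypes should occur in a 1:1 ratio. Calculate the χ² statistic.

5.806

The 1:1 ratio has 2 parts, so with N = 211 the expected counts are:
  normal-eared: 211 × 1/2 = 105.5
  short-eared: 211 × 1/2 = 105.5
χ² = Σ (O − E)² / E
  normal-eared: (123 − 105.5)² / 105.5 = 2.9028
  short-eared: (88 − 105.5)² / 105.5 = 2.9028
χ² = 2.9028 + 2.9028 = 5.8056 ≈ 5.806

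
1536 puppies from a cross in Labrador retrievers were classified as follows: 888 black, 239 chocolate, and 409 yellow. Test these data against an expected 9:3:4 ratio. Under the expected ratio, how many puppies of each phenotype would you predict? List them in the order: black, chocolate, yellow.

864, 288, 384

Total ratio parts = 16. Expected numbers out of 1536:
  black: 1536 × 9/16 = 864
  chocolate: 1536 × 3/16 = 288
  yellow: 1536 × 4/16 = 384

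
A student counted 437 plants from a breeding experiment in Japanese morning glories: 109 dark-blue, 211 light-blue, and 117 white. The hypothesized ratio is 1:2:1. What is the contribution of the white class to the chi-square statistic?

Expected counts for N = 437 under a 1:2:1 ratio (total parts = 4):
  dark-blue: 437 × 1/4 = 109.25
  light-blue: 437 × 2/4 = 218.5
  white: 437 × 1/4 = 109.25
Contribution of white: (117 − 109.25)² / 109.25 = 0.5498

0.550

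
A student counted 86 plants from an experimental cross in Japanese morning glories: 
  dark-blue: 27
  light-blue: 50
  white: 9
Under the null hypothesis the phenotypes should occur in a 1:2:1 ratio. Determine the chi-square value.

9.814

The 1:2:1 ratio has 4 parts, so with N = 86 the expected counts are:
  dark-blue: 86 × 1/4 = 21.5
  light-blue: 86 × 2/4 = 43
  white: 86 × 1/4 = 21.5
χ² = Σ (O − E)² / E
  dark-blue: (27 − 21.5)² / 21.5 = 1.4070
  light-blue: (50 − 43)² / 43 = 1.1395
  white: (9 − 21.5)² / 21.5 = 7.2674
χ² = 1.4070 + 1.1395 + 7.2674 = 9.8139 ≈ 9.814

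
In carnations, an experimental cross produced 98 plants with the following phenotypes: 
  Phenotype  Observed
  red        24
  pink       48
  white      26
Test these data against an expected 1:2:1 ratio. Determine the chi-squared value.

0.122

Total ratio parts = 4. Expected numbers out of 98:
  red: 98 × 1/4 = 24.5
  pink: 98 × 2/4 = 49
  white: 98 × 1/4 = 24.5
χ² = Σ (O − E)² / E
  red: (24 − 24.5)² / 24.5 = 0.0102
  pink: (48 − 49)² / 49 = 0.0204
  white: (26 − 24.5)² / 24.5 = 0.0918
χ² = 0.0102 + 0.0204 + 0.0918 = 0.1224 ≈ 0.122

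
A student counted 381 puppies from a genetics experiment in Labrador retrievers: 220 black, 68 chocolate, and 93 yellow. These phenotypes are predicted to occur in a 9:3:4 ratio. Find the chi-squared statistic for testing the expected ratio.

Expected counts for N = 381 under a 9:3:4 ratio (total parts = 16):
  black: 381 × 9/16 = 214.3125
  chocolate: 381 × 3/16 = 71.4375
  yellow: 381 × 4/16 = 95.25
χ² = Σ (O − E)² / E
  black: (220 − 214.3125)² / 214.3125 = 0.1509
  chocolate: (68 − 71.4375)² / 71.4375 = 0.1654
  yellow: (93 − 95.25)² / 95.25 = 0.0531
χ² = 0.1509 + 0.1654 + 0.0531 = 0.3694 ≈ 0.369

0.369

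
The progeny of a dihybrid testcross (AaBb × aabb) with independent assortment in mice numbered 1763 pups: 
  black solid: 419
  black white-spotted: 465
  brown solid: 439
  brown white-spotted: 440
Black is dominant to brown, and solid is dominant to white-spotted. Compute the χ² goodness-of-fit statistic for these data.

2.416

A dihybrid testcross with independent assortment gives a 1:1:1:1 ratio.
The 1:1:1:1 ratio has 4 parts, so with N = 1763 the expected counts are:
  black solid: 1763 × 1/4 = 440.75
  black white-spotted: 1763 × 1/4 = 440.75
  brown solid: 1763 × 1/4 = 440.75
  brown white-spotted: 1763 × 1/4 = 440.75
χ² = Σ (O − E)² / E
  black solid: (419 − 440.75)² / 440.75 = 1.0733
  black white-spotted: (465 − 440.75)² / 440.75 = 1.3342
  brown solid: (439 − 440.75)² / 440.75 = 0.0069
  brown white-spotted: (440 − 440.75)² / 440.75 = 0.0013
χ² = 1.0733 + 1.3342 + 0.0069 + 0.0013 = 2.4157 ≈ 2.416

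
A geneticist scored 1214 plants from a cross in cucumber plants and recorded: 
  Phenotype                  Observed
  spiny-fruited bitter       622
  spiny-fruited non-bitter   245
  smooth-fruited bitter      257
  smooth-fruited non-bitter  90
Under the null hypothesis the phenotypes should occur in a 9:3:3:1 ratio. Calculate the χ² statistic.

Total ratio parts = 16. Expected numbers out of 1214:
  spiny-fruited bitter: 1214 × 9/16 = 682.875
  spiny-fruited non-bitter: 1214 × 3/16 = 227.625
  smooth-fruited bitter: 1214 × 3/16 = 227.625
  smooth-fruited non-bitter: 1214 × 1/16 = 75.875
χ² = Σ (O − E)² / E
  spiny-fruited bitter: (622 − 682.875)² / 682.875 = 5.4267
  spiny-fruited non-bitter: (245 − 227.625)² / 227.625 = 1.3263
  smooth-fruited bitter: (257 − 227.625)² / 227.625 = 3.7908
  smooth-fruited non-bitter: (90 − 75.875)² / 75.875 = 2.6295
χ² = 5.4267 + 1.3263 + 3.7908 + 2.6295 = 13.1733 ≈ 13.173

13.173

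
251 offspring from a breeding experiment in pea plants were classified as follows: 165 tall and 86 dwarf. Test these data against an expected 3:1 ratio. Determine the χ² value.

11.486

Expected counts for N = 251 under a 3:1 ratio (total parts = 4):
  tall: 251 × 3/4 = 188.25
  dwarf: 251 × 1/4 = 62.75
χ² = Σ (O − E)² / E
  tall: (165 − 188.25)² / 188.25 = 2.8715
  dwarf: (86 − 62.75)² / 62.75 = 8.6145
χ² = 2.8715 + 8.6145 = 11.486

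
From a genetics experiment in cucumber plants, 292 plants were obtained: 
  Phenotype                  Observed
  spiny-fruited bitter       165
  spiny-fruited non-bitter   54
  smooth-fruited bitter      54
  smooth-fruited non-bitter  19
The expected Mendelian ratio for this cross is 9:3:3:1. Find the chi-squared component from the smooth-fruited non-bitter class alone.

The 9:3:3:1 ratio has 16 parts, so with N = 292 the expected counts are:
  spiny-fruited bitter: 292 × 9/16 = 164.25
  spiny-fruited non-bitter: 292 × 3/16 = 54.75
  smooth-fruited bitter: 292 × 3/16 = 54.75
  smooth-fruited non-bitter: 292 × 1/16 = 18.25
Contribution of smooth-fruited non-bitter: (19 − 18.25)² / 18.25 = 0.0308

0.031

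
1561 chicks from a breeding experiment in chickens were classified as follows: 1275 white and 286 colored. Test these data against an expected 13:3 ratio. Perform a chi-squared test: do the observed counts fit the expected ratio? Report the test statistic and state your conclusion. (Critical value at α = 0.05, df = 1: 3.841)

0.188; consistent

Total ratio parts = 16. Expected numbers out of 1561:
  white: 1561 × 13/16 = 1268.3125
  colored: 1561 × 3/16 = 292.6875
χ² = Σ (O − E)² / E
  white: (1275 − 1268.3125)² / 1268.3125 = 0.0353
  colored: (286 − 292.6875)² / 292.6875 = 0.1528
χ² = 0.0353 + 0.1528 = 0.1881 ≈ 0.188
Degrees of freedom = 2 − 1 = 1; critical value at α = 0.05 is 3.841.
Since 0.188 < 3.841, we fail to reject the null hypothesis — the data are consistent with the 13:3 ratio.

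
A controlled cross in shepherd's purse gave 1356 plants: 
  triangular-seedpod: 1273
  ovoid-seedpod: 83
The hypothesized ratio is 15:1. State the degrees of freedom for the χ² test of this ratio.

1

A goodness-of-fit test with 2 phenotype classes has df = 2 − 1 = 1.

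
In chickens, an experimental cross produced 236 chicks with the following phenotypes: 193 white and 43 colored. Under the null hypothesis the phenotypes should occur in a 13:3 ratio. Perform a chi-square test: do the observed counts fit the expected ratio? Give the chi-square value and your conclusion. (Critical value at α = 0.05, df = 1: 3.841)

Expected counts for N = 236 under a 13:3 ratio (total parts = 16):
  white: 236 × 13/16 = 191.75
  colored: 236 × 3/16 = 44.25
χ² = Σ (O − E)² / E
  white: (193 − 191.75)² / 191.75 = 0.0081
  colored: (43 − 44.25)² / 44.25 = 0.0353
χ² = 0.0081 + 0.0353 = 0.0434 ≈ 0.043
Degrees of freedom = 2 − 1 = 1; critical value at α = 0.05 is 3.841.
Since 0.043 < 3.841, we fail to reject the null hypothesis — the data are consistent with the 13:3 ratio.

0.043; consistent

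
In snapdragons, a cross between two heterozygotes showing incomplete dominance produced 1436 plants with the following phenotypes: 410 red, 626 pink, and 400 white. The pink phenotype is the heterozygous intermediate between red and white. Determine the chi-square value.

With incomplete dominance, a heterozygote × heterozygote cross gives a 1:2:1 phenotypic ratio.
The 1:2:1 ratio has 4 parts, so with N = 1436 the expected counts are:
  red: 1436 × 1/4 = 359
  pink: 1436 × 2/4 = 718
  white: 1436 × 1/4 = 359
χ² = Σ (O − E)² / E
  red: (410 − 359)² / 359 = 7.2451
  pink: (626 − 718)² / 718 = 11.7883
  white: (400 − 359)² / 359 = 4.6825
χ² = 7.2451 + 11.7883 + 4.6825 = 23.7159 ≈ 23.716

23.716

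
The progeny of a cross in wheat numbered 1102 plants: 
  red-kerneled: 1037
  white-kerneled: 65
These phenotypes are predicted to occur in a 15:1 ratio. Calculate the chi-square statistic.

0.233

Under the 15:1 hypothesis (Σ ratio = 16, N = 1102):
  red-kerneled: 1102 × 15/16 = 1033.125
  white-kerneled: 1102 × 1/16 = 68.875
χ² = Σ (O − E)² / E
  red-kerneled: (1037 − 1033.125)² / 1033.125 = 0.0145
  white-kerneled: (65 − 68.875)² / 68.875 = 0.2180
χ² = 0.0145 + 0.2180 = 0.2325 ≈ 0.233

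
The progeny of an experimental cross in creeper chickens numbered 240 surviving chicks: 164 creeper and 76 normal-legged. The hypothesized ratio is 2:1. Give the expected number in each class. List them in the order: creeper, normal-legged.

Expected counts for N = 240 under a 2:1 ratio (total parts = 3):
  creeper: 240 × 2/3 = 160
  normal-legged: 240 × 1/3 = 80

160, 80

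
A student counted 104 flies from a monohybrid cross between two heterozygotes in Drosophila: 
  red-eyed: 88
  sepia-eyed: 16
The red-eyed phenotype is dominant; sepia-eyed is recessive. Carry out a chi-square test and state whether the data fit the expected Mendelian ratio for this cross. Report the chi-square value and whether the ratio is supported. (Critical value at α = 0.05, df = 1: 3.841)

5.128; not consistent

For a monohybrid cross between heterozygotes with complete dominance, the expected phenotypic ratio is 3:1.
Expected counts for N = 104 under a 3:1 ratio (total parts = 4):
  red-eyed: 104 × 3/4 = 78
  sepia-eyed: 104 × 1/4 = 26
χ² = Σ (O − E)² / E
  red-eyed: (88 − 78)² / 78 = 1.2821
  sepia-eyed: (16 − 26)² / 26 = 3.8462
χ² = 1.2821 + 3.8462 = 5.1283 ≈ 5.128
Degrees of freedom = 2 − 1 = 1; critical value at α = 0.05 is 3.841.
Since 5.128 > 3.841, we reject the null hypothesis — the data do not fit the 3:1 ratio.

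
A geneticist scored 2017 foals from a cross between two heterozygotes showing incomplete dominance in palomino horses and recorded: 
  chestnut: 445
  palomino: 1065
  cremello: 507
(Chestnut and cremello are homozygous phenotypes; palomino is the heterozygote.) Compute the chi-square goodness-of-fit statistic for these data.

With incomplete dominance, a heterozygote × heterozygote cross gives a 1:2:1 phenotypic ratio.
Total ratio parts = 4. Expected numbers out of 2017:
  chestnut: 2017 × 1/4 = 504.25
  palomino: 2017 × 2/4 = 1008.5
  cremello: 2017 × 1/4 = 504.25
χ² = Σ (O − E)² / E
  chestnut: (445 − 504.25)² / 504.25 = 6.9619
  palomino: (1065 − 1008.5)² / 1008.5 = 3.1653
  cremello: (507 − 504.25)² / 504.25 = 0.0150
χ² = 6.9619 + 3.1653 + 0.0150 = 10.1422 ≈ 10.142

10.142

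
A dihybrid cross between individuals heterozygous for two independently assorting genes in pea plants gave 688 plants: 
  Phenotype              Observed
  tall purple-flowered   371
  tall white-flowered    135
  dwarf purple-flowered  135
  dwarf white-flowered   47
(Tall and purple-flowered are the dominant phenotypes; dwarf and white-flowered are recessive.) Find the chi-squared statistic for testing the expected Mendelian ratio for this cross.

1.592

A dihybrid F₂ with independent assortment and complete dominance at both loci gives a 9:3:3:1 phenotypic ratio.
Under the 9:3:3:1 hypothesis (Σ ratio = 16, N = 688):
  tall purple-flowered: 688 × 9/16 = 387
  tall white-flowered: 688 × 3/16 = 129
  dwarf purple-flowered: 688 × 3/16 = 129
  dwarf white-flowered: 688 × 1/16 = 43
χ² = Σ (O − E)² / E
  tall purple-flowered: (371 − 387)² / 387 = 0.6615
  tall white-flowered: (135 − 129)² / 129 = 0.2791
  dwarf purple-flowered: (135 − 129)² / 129 = 0.2791
  dwarf white-flowered: (47 − 43)² / 43 = 0.3721
χ² = 0.6615 + 0.2791 + 0.2791 + 0.3721 = 1.5918 ≈ 1.592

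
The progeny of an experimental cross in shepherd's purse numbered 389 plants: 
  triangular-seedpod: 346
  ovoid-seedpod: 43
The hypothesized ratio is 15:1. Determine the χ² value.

The 15:1 ratio has 16 parts, so with N = 389 the expected counts are:
  triangular-seedpod: 389 × 15/16 = 364.6875
  ovoid-seedpod: 389 × 1/16 = 24.3125
χ² = Σ (O − E)² / E
  triangular-seedpod: (346 − 364.6875)² / 364.6875 = 0.9576
  ovoid-seedpod: (43 − 24.3125)² / 24.3125 = 14.3639
χ² = 0.9576 + 14.3639 = 15.3215 ≈ 15.322

15.322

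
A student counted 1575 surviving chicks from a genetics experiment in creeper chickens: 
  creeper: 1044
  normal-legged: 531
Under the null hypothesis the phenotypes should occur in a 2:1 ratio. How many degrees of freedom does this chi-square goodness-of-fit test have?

1

A goodness-of-fit test with 2 phenotype classes has df = 2 − 1 = 1.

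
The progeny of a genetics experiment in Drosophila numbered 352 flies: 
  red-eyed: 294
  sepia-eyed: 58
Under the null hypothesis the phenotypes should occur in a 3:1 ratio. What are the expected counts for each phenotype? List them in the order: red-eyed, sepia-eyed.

The 3:1 ratio has 4 parts, so with N = 352 the expected counts are:
  red-eyed: 352 × 3/4 = 264
  sepia-eyed: 352 × 1/4 = 88

264, 88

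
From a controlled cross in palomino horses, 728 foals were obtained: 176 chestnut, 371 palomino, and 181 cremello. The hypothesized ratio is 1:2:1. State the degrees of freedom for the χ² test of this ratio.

2

A goodness-of-fit test with 3 phenotype classes has df = 3 − 1 = 2.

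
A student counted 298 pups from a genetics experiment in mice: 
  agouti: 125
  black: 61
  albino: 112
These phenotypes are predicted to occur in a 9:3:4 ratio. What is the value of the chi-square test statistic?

30.185

Total ratio parts = 16. Expected numbers out of 298:
  agouti: 298 × 9/16 = 167.625
  black: 298 × 3/16 = 55.875
  albino: 298 × 4/16 = 74.5
χ² = Σ (O − E)² / E
  agouti: (125 − 167.625)² / 167.625 = 10.8390
  black: (61 − 55.875)² / 55.875 = 0.4701
  albino: (112 − 74.5)² / 74.5 = 18.8758
χ² = 10.8390 + 0.4701 + 18.8758 = 30.1849 ≈ 30.185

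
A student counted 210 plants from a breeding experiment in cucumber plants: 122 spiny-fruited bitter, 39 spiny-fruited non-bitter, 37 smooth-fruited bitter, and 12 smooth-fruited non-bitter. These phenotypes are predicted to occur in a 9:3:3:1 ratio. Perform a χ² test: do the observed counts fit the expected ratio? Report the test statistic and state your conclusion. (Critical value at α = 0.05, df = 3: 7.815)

0.370; consistent

Total ratio parts = 16. Expected numbers out of 210:
  spiny-fruited bitter: 210 × 9/16 = 118.125
  spiny-fruited non-bitter: 210 × 3/16 = 39.375
  smooth-fruited bitter: 210 × 3/16 = 39.375
  smooth-fruited non-bitter: 210 × 1/16 = 13.125
χ² = Σ (O − E)² / E
  spiny-fruited bitter: (122 − 118.125)² / 118.125 = 0.1271
  spiny-fruited non-bitter: (39 − 39.375)² / 39.375 = 0.0036
  smooth-fruited bitter: (37 − 39.375)² / 39.375 = 0.1433
  smooth-fruited non-bitter: (12 − 13.125)² / 13.125 = 0.0964
χ² = 0.1271 + 0.0036 + 0.1433 + 0.0964 = 0.3704 ≈ 0.370
Degrees of freedom = 4 − 1 = 3; critical value at α = 0.05 is 7.815.
Since 0.370 < 7.815, we fail to reject the null hypothesis — the data are consistent with the 9:3:3:1 ratio.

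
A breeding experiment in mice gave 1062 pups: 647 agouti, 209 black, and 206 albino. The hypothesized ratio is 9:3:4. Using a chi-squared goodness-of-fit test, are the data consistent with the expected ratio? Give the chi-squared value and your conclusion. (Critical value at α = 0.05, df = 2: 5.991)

The 9:3:4 ratio has 16 parts, so with N = 1062 the expected counts are:
  agouti: 1062 × 9/16 = 597.375
  black: 1062 × 3/16 = 199.125
  albino: 1062 × 4/16 = 265.5
χ² = Σ (O − E)² / E
  agouti: (647 − 597.375)² / 597.375 = 4.1224
  black: (209 − 199.125)² / 199.125 = 0.4897
  albino: (206 − 265.5)² / 265.5 = 13.3343
χ² = 4.1224 + 0.4897 + 13.3343 = 17.9464 ≈ 17.946
Degrees of freedom = 3 − 1 = 2; critical value at α = 0.05 is 5.991.
Since 17.946 > 5.991, we reject the null hypothesis — the data do not fit the 9:3:4 ratio.

17.946; not consistent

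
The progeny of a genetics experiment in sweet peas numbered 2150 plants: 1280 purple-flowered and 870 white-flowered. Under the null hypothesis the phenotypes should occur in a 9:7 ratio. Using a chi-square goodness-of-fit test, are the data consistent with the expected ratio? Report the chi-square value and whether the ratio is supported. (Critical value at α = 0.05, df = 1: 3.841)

Expected counts for N = 2150 under a 9:7 ratio (total parts = 16):
  purple-flowered: 2150 × 9/16 = 1209.375
  white-flowered: 2150 × 7/16 = 940.625
χ² = Σ (O − E)² / E
  purple-flowered: (1280 − 1209.375)² / 1209.375 = 4.1244
  white-flowered: (870 − 940.625)² / 940.625 = 5.3027
χ² = 4.1244 + 5.3027 = 9.4271 ≈ 9.427
Degrees of freedom = 2 − 1 = 1; critical value at α = 0.05 is 3.841.
Since 9.427 > 3.841, we reject the null hypothesis — the data do not fit the 9:7 ratio.

9.427; not consistent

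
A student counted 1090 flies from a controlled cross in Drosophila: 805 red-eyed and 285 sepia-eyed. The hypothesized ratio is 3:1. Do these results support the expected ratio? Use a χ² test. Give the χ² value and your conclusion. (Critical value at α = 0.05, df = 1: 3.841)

Under the 3:1 hypothesis (Σ ratio = 4, N = 1090):
  red-eyed: 1090 × 3/4 = 817.5
  sepia-eyed: 1090 × 1/4 = 272.5
χ² = Σ (O − E)² / E
  red-eyed: (805 − 817.5)² / 817.5 = 0.1911
  sepia-eyed: (285 − 272.5)² / 272.5 = 0.5734
χ² = 0.1911 + 0.5734 = 0.7645 ≈ 0.765
Degrees of freedom = 2 − 1 = 1; critical value at α = 0.05 is 3.841.
Since 0.765 < 3.841, we fail to reject the null hypothesis — the data are consistent with the 3:1 ratio.

0.765; consistent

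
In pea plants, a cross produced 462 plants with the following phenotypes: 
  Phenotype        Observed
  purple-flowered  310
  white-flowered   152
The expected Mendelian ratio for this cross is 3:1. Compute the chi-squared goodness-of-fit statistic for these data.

Expected counts for N = 462 under a 3:1 ratio (total parts = 4):
  purple-flowered: 462 × 3/4 = 346.5
  white-flowered: 462 × 1/4 = 115.5
χ² = Σ (O − E)² / E
  purple-flowered: (310 − 346.5)² / 346.5 = 3.8449
  white-flowered: (152 − 115.5)² / 115.5 = 11.5346
χ² = 3.8449 + 11.5346 = 15.3795 ≈ 15.380

15.380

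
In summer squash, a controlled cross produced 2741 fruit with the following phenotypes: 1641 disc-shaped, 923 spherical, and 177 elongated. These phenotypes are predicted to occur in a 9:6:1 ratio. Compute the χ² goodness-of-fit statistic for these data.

17.270

The 9:6:1 ratio has 16 parts, so with N = 2741 the expected counts are:
  disc-shaped: 2741 × 9/16 = 1541.8125
  spherical: 2741 × 6/16 = 1027.875
  elongated: 2741 × 1/16 = 171.3125
χ² = Σ (O − E)² / E
  disc-shaped: (1641 − 1541.8125)² / 1541.8125 = 6.3809
  spherical: (923 − 1027.875)² / 1027.875 = 10.7005
  elongated: (177 − 171.3125)² / 171.3125 = 0.1888
χ² = 6.3809 + 10.7005 + 0.1888 = 17.2702 ≈ 17.270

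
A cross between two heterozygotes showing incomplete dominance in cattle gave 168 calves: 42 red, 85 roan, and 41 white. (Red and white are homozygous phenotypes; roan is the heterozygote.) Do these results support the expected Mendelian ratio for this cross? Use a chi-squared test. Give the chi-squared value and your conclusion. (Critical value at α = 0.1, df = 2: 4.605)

0.036; consistent

With incomplete dominance, a heterozygote × heterozygote cross gives a 1:2:1 phenotypic ratio.
Total ratio parts = 4. Expected numbers out of 168:
  red: 168 × 1/4 = 42
  roan: 168 × 2/4 = 84
  white: 168 × 1/4 = 42
χ² = Σ (O − E)² / E
  red: (42 − 42)² / 42 = 0.0000
  roan: (85 − 84)² / 84 = 0.0119
  white: (41 − 42)² / 42 = 0.0238
χ² = 0.0000 + 0.0119 + 0.0238 = 0.0357 ≈ 0.036
Degrees of freedom = 3 − 1 = 2; critical value at α = 0.1 is 4.605.
Since 0.036 < 4.605, we fail to reject the null hypothesis — the data are consistent with the 1:2:1 ratio.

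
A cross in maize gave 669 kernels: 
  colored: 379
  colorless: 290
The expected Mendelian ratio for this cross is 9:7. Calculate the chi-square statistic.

Expected counts for N = 669 under a 9:7 ratio (total parts = 16):
  colored: 669 × 9/16 = 376.3125
  colorless: 669 × 7/16 = 292.6875
χ² = Σ (O − E)² / E
  colored: (379 − 376.3125)² / 376.3125 = 0.0192
  colorless: (290 − 292.6875)² / 292.6875 = 0.0247
χ² = 0.0192 + 0.0247 = 0.0439 ≈ 0.044

0.044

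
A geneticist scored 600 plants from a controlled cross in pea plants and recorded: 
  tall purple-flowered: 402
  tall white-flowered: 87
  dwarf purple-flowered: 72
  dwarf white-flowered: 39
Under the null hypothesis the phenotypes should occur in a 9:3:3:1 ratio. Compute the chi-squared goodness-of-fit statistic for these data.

Expected counts for N = 600 under a 9:3:3:1 ratio (total parts = 16):
  tall purple-flowered: 600 × 9/16 = 337.5
  tall white-flowered: 600 × 3/16 = 112.5
  dwarf purple-flowered: 600 × 3/16 = 112.5
  dwarf white-flowered: 600 × 1/16 = 37.5
χ² = Σ (O − E)² / E
  tall purple-flowered: (402 − 337.5)² / 337.5 = 12.3267
  tall white-flowered: (87 − 112.5)² / 112.5 = 5.7800
  dwarf purple-flowered: (72 − 112.5)² / 112.5 = 14.5800
  dwarf white-flowered: (39 − 37.5)² / 37.5 = 0.0600
χ² = 12.3267 + 5.7800 + 14.5800 + 0.0600 = 32.7467 ≈ 32.747

32.747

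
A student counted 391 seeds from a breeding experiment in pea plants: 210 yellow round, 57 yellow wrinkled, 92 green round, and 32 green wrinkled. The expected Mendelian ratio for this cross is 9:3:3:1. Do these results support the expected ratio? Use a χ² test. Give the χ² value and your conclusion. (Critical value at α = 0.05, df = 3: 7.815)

Total ratio parts = 16. Expected numbers out of 391:
  yellow round: 391 × 9/16 = 219.9375
  yellow wrinkled: 391 × 3/16 = 73.3125
  green round: 391 × 3/16 = 73.3125
  green wrinkled: 391 × 1/16 = 24.4375
χ² = Σ (O − E)² / E
  yellow round: (210 − 219.9375)² / 219.9375 = 0.4490
  yellow wrinkled: (57 − 73.3125)² / 73.3125 = 3.6296
  green round: (92 − 73.3125)² / 73.3125 = 4.7635
  green wrinkled: (32 − 24.4375)² / 24.4375 = 2.3403
χ² = 0.4490 + 3.6296 + 4.7635 + 2.3403 = 11.1824 ≈ 11.182
Degrees of freedom = 4 − 1 = 3; critical value at α = 0.05 is 7.815.
Since 11.182 > 7.815, we reject the null hypothesis — the data do not fit the 9:3:3:1 ratio.

11.182; not consistent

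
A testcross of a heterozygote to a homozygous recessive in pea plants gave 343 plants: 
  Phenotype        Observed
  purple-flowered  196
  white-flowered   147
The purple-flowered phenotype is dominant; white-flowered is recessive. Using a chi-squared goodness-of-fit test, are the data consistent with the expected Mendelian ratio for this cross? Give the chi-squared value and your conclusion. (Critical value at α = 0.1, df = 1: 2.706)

A testcross of a heterozygote (Aa × aa) gives a 1:1 phenotypic ratio.
Total ratio parts = 2. Expected numbers out of 343:
  purple-flowered: 343 × 1/2 = 171.5
  white-flowered: 343 × 1/2 = 171.5
χ² = Σ (O − E)² / E
  purple-flowered: (196 − 171.5)² / 171.5 = 3.5000
  white-flowered: (147 − 171.5)² / 171.5 = 3.5000
χ² = 3.5000 + 3.5000 = 7.000
Degrees of freedom = 2 − 1 = 1; critical value at α = 0.1 is 2.706.
Since 7.000 > 2.706, we reject the null hypothesis — the data do not fit the 1:1 ratio.

7.000; not consistent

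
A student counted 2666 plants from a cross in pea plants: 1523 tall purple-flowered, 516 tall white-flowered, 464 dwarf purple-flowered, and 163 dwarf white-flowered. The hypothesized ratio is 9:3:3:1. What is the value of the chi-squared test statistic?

The 9:3:3:1 ratio has 16 parts, so with N = 2666 the expected counts are:
  tall purple-flowered: 2666 × 9/16 = 1499.625
  tall white-flowered: 2666 × 3/16 = 499.875
  dwarf purple-flowered: 2666 × 3/16 = 499.875
  dwarf white-flowered: 2666 × 1/16 = 166.625
χ² = Σ (O − E)² / E
  tall purple-flowered: (1523 − 1499.625)² / 1499.625 = 0.3644
  tall white-flowered: (516 − 499.875)² / 499.875 = 0.5202
  dwarf purple-flowered: (464 − 499.875)² / 499.875 = 2.5747
  dwarf white-flowered: (163 − 166.625)² / 166.625 = 0.0789
χ² = 0.3644 + 0.5202 + 2.5747 + 0.0789 = 3.5382 ≈ 3.538

3.538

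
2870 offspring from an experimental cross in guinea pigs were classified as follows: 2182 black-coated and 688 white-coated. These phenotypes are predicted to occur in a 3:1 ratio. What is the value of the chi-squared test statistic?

Under the 3:1 hypothesis (Σ ratio = 4, N = 2870):
  black-coated: 2870 × 3/4 = 2152.5
  white-coated: 2870 × 1/4 = 717.5
χ² = Σ (O − E)² / E
  black-coated: (2182 − 2152.5)² / 2152.5 = 0.4043
  white-coated: (688 − 717.5)² / 717.5 = 1.2129
χ² = 0.4043 + 1.2129 = 1.6172 ≈ 1.617

1.617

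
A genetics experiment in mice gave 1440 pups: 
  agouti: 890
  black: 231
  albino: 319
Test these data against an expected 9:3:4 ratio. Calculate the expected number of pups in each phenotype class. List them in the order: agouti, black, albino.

The 9:3:4 ratio has 16 parts, so with N = 1440 the expected counts are:
  agouti: 1440 × 9/16 = 810
  black: 1440 × 3/16 = 270
  albino: 1440 × 4/16 = 360

810, 270, 360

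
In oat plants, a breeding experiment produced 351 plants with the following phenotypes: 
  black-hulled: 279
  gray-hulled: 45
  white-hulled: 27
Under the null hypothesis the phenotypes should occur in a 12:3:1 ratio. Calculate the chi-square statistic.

8.692

The 12:3:1 ratio has 16 parts, so with N = 351 the expected counts are:
  black-hulled: 351 × 12/16 = 263.25
  gray-hulled: 351 × 3/16 = 65.8125
  white-hulled: 351 × 1/16 = 21.9375
χ² = Σ (O − E)² / E
  black-hulled: (279 − 263.25)² / 263.25 = 0.9423
  gray-hulled: (45 − 65.8125)² / 65.8125 = 6.5817
  white-hulled: (27 − 21.9375)² / 21.9375 = 1.1683
χ² = 0.9423 + 6.5817 + 1.1683 = 8.6923 ≈ 8.692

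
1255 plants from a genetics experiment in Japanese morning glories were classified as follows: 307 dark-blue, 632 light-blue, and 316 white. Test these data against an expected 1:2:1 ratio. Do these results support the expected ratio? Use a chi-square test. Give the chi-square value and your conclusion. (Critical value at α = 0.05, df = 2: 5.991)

0.194; consistent

Under the 1:2:1 hypothesis (Σ ratio = 4, N = 1255):
  dark-blue: 1255 × 1/4 = 313.75
  light-blue: 1255 × 2/4 = 627.5
  white: 1255 × 1/4 = 313.75
χ² = Σ (O − E)² / E
  dark-blue: (307 − 313.75)² / 313.75 = 0.1452
  light-blue: (632 − 627.5)² / 627.5 = 0.0323
  white: (316 − 313.75)² / 313.75 = 0.0161
χ² = 0.1452 + 0.0323 + 0.0161 = 0.1936 ≈ 0.194
Degrees of freedom = 3 − 1 = 2; critical value at α = 0.05 is 5.991.
Since 0.194 < 5.991, we fail to reject the null hypothesis — the data are consistent with the 1:2:1 ratio.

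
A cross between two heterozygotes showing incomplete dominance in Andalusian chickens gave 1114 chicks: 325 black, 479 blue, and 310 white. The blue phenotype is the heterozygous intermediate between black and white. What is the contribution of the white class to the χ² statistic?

3.563

With incomplete dominance, a heterozygote × heterozygote cross gives a 1:2:1 phenotypic ratio.
Expected counts for N = 1114 under a 1:2:1 ratio (total parts = 4):
  black: 1114 × 1/4 = 278.5
  blue: 1114 × 2/4 = 557
  white: 1114 × 1/4 = 278.5
Contribution of white: (310 − 278.5)² / 278.5 = 3.5628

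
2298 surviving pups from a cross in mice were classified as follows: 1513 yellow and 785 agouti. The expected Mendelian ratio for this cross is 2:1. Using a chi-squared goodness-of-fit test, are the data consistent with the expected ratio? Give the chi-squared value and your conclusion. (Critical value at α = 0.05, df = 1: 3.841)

0.707; consistent

Expected counts for N = 2298 under a 2:1 ratio (total parts = 3):
  yellow: 2298 × 2/3 = 1532
  agouti: 2298 × 1/3 = 766
χ² = Σ (O − E)² / E
  yellow: (1513 − 1532)² / 1532 = 0.2356
  agouti: (785 − 766)² / 766 = 0.4713
χ² = 0.2356 + 0.4713 = 0.7069 ≈ 0.707
Degrees of freedom = 2 − 1 = 1; critical value at α = 0.05 is 3.841.
Since 0.707 < 3.841, we fail to reject the null hypothesis — the data are consistent with the 2:1 ratio.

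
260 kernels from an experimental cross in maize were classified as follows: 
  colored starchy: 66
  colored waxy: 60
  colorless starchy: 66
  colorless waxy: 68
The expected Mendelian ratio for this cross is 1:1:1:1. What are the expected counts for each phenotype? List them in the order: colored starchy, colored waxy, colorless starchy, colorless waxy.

Total ratio parts = 4. Expected numbers out of 260:
  colored starchy: 260 × 1/4 = 65
  colored waxy: 260 × 1/4 = 65
  colorless starchy: 260 × 1/4 = 65
  colorless waxy: 260 × 1/4 = 65

65, 65, 65, 65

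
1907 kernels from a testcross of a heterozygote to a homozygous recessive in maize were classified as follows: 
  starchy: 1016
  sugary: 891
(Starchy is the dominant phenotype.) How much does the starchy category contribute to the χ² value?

4.097

A testcross of a heterozygote (Aa × aa) gives a 1:1 phenotypic ratio.
The 1:1 ratio has 2 parts, so with N = 1907 the expected counts are:
  starchy: 1907 × 1/2 = 953.5
  sugary: 1907 × 1/2 = 953.5
Contribution of starchy: (1016 − 953.5)² / 953.5 = 4.0967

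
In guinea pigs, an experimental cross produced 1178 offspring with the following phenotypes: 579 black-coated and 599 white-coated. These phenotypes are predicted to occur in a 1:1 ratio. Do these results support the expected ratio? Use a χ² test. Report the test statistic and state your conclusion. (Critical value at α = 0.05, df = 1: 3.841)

Expected counts for N = 1178 under a 1:1 ratio (total parts = 2):
  black-coated: 1178 × 1/2 = 589
  white-coated: 1178 × 1/2 = 589
χ² = Σ (O − E)² / E
  black-coated: (579 − 589)² / 589 = 0.1698
  white-coated: (599 − 589)² / 589 = 0.1698
χ² = 0.1698 + 0.1698 = 0.3396 ≈ 0.340
Degrees of freedom = 2 − 1 = 1; critical value at α = 0.05 is 3.841.
Since 0.340 < 3.841, we fail to reject the null hypothesis — the data are consistent with the 1:1 ratio.

0.340; consistent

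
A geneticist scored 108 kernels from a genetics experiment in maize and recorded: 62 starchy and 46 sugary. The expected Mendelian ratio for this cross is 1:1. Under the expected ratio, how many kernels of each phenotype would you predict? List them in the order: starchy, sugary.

54, 54

Under the 1:1 hypothesis (Σ ratio = 2, N = 108):
  starchy: 108 × 1/2 = 54
  sugary: 108 × 1/2 = 54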